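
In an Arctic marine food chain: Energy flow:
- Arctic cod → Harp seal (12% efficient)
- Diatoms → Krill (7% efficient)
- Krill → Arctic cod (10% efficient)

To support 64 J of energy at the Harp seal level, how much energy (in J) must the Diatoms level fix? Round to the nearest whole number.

76190 J

Cumulative transfer efficiency: 0.07 × 0.1 × 0.12 = 0.00084
Diatoms energy = 64 / 0.00084 = 76190 J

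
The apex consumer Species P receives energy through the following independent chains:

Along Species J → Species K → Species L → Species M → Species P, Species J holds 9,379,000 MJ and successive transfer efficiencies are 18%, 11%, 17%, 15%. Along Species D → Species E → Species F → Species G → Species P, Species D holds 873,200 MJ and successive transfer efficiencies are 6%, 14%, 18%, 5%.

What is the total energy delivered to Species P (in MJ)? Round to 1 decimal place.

4801.5 MJ

Via Species J: 9379000 × 0.18 × 0.11 × 0.17 × 0.15 = 4735.4571 MJ
Via Species D: 873200 × 0.06 × 0.14 × 0.18 × 0.05 = 66.01392 MJ
Total at Species P: 4735.4571 + 66.01392 = 4801.47102 MJ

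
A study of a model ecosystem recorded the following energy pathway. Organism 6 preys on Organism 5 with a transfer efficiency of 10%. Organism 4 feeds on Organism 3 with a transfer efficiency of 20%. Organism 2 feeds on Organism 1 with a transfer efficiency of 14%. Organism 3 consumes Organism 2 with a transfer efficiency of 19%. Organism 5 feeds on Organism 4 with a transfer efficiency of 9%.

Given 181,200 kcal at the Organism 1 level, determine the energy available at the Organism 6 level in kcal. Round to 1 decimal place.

Organism 2: 181200 × 0.14 = 25368 kcal
Organism 3: 25368 × 0.19 = 4819.92 kcal
Organism 4: 4819.92 × 0.2 = 963.984 kcal
Organism 5: 963.984 × 0.09 = 86.75856 kcal
Organism 6: 86.75856 × 0.1 = 8.675856 kcal

8.7 kcal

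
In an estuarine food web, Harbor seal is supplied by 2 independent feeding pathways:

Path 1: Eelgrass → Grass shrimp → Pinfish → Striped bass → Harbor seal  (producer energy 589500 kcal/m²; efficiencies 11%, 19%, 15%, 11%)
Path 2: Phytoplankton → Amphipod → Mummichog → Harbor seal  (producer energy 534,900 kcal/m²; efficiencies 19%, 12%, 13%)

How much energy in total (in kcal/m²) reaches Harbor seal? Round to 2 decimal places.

1788.73 kcal/m²

Path 1: 589500 × 0.11 × 0.19 × 0.15 × 0.11 = 203.289075 kcal/m²
Path 2: 534900 × 0.19 × 0.12 × 0.13 = 1585.4436 kcal/m²
Total at Harbor seal: 203.289075 + 1585.4436 = 1788.732675 kcal/m²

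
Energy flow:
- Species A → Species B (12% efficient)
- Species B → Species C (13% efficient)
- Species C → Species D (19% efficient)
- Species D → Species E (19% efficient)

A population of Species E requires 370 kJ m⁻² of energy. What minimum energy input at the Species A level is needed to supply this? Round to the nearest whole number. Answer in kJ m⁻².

Cumulative transfer efficiency: 0.12 × 0.13 × 0.19 × 0.19 = 0.00056316
Species A energy = 370 / 0.00056316 = 657007 kJ m⁻²

657007 kJ m⁻²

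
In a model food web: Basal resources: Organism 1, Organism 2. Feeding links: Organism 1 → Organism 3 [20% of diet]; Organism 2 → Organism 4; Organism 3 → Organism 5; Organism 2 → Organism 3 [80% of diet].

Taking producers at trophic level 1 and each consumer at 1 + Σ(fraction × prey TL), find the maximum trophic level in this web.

3

Organism 3: 1 + (0.2×1 + 0.8×1) = 2
Organism 4: 1 + 1 = 2
Organism 5: 1 + 2 = 3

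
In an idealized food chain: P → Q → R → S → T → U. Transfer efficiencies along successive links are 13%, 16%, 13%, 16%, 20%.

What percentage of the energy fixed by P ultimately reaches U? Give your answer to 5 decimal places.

Product of link efficiencies: 0.13 × 0.16 × 0.13 × 0.16 × 0.2 = 0.000086528
As a percentage: 0.000086528 × 100 = 0.00865%

0.00865%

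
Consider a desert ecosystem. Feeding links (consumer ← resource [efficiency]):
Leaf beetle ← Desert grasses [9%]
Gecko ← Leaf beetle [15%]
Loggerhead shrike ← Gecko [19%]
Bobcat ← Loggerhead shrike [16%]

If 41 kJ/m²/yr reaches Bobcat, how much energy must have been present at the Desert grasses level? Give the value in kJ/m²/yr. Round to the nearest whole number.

Cumulative transfer efficiency: 0.09 × 0.15 × 0.19 × 0.16 = 0.0004104
Desert grasses energy = 41 / 0.0004104 = 99903 kJ/m²/yr

99903 kJ/m²/yr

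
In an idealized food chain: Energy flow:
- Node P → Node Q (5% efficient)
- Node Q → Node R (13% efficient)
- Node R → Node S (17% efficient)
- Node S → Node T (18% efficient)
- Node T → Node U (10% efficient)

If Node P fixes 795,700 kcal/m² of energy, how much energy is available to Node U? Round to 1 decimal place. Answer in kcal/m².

Node Q: 795700 × 0.05 = 39785 kcal/m²
Node R: 39785 × 0.13 = 5172.05 kcal/m²
Node S: 5172.05 × 0.17 = 879.2485 kcal/m²
Node T: 879.2485 × 0.18 = 158.26473 kcal/m²
Node U: 158.26473 × 0.1 = 15.826473 kcal/m²

15.8 kcal/m²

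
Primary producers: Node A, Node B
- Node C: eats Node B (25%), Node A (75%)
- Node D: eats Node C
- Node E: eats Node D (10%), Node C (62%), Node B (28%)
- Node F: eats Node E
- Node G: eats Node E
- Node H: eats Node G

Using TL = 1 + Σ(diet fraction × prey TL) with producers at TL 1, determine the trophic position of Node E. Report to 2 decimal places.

Node C: 1 + (0.25×1 + 0.75×1) = 2
Node D: 1 + 2 = 3
Node E: 1 + (0.1×3 + 0.62×2 + 0.28×1) = 2.82
Node F: 1 + 2.82 = 3.82
Node G: 1 + 2.82 = 3.82
Node H: 1 + 3.82 = 4.82

2.82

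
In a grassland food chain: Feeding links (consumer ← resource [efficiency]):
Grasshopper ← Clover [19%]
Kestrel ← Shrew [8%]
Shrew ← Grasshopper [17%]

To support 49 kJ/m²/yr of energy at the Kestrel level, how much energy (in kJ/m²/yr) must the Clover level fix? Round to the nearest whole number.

18963 kJ/m²/yr

Cumulative transfer efficiency: 0.19 × 0.17 × 0.08 = 0.002584
Clover energy = 49 / 0.002584 = 18963 kJ/m²/yr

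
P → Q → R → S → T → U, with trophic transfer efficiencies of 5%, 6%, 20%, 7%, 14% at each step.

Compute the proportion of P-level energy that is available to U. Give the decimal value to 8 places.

0.00000588

Product of link efficiencies: 0.05 × 0.06 × 0.2 × 0.07 × 0.14 = 0.00000588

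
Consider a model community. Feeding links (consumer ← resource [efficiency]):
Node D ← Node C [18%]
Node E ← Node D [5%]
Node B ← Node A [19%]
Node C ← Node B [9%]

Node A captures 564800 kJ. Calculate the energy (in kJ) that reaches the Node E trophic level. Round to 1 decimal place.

Node B: 564800 × 0.19 = 107312 kJ
Node C: 107312 × 0.09 = 9658.08 kJ
Node D: 9658.08 × 0.18 = 1738.4544 kJ
Node E: 1738.4544 × 0.05 = 86.92272 kJ

86.9 kJ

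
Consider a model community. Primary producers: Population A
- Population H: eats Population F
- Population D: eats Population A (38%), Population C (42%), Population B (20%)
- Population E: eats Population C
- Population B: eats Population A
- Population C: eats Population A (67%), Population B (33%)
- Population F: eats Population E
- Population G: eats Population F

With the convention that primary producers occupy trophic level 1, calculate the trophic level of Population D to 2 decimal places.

2.76

Population B: 1 + 1 = 2
Population C: 1 + (0.67×1 + 0.33×2) = 2.33
Population D: 1 + (0.38×1 + 0.42×2.33 + 0.2×2) = 2.7586
Population E: 1 + 2.33 = 3.33
Population F: 1 + 3.33 = 4.33
Population G: 1 + 4.33 = 5.33
Population H: 1 + 4.33 = 5.33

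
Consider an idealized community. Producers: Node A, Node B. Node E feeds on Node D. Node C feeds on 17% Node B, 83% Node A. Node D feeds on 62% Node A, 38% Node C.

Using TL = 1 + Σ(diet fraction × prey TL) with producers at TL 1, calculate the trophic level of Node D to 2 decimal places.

Node C: 1 + (0.17×1 + 0.83×1) = 2
Node D: 1 + (0.62×1 + 0.38×2) = 2.38
Node E: 1 + 2.38 = 3.38

2.38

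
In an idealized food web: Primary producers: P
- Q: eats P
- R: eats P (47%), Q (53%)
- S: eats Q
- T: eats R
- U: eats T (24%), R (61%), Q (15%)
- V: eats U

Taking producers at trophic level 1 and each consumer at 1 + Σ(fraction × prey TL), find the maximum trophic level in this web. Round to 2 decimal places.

4.69

Q: 1 + 1 = 2
R: 1 + (0.47×1 + 0.53×2) = 2.53
S: 1 + 2 = 3
T: 1 + 2.53 = 3.53
U: 1 + (0.24×3.53 + 0.61×2.53 + 0.15×2) = 3.6905
V: 1 + 3.6905 = 4.6905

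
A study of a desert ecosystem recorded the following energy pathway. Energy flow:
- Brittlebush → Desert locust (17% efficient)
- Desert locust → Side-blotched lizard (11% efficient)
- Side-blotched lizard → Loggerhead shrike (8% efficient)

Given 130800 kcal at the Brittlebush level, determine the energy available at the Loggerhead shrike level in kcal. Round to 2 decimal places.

Desert locust: 130800 × 0.17 = 22236 kcal
Side-blotched lizard: 22236 × 0.11 = 2445.96 kcal
Loggerhead shrike: 2445.96 × 0.08 = 195.6768 kcal

195.68 kcal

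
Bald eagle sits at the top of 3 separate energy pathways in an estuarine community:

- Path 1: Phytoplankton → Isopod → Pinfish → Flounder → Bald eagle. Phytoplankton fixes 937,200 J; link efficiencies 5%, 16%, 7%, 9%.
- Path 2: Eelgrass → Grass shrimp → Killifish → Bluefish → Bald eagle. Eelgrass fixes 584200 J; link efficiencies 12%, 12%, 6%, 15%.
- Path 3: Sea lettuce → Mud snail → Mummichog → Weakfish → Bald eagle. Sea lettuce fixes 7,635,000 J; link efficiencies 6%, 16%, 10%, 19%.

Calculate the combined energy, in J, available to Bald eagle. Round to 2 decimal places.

Path 1: 937200 × 0.05 × 0.16 × 0.07 × 0.09 = 47.23488 J
Path 2: 584200 × 0.12 × 0.12 × 0.06 × 0.15 = 75.71232 J
Path 3: 7635000 × 0.06 × 0.16 × 0.1 × 0.19 = 1392.624 J
Total at Bald eagle: 47.23488 + 75.71232 + 1392.624 = 1515.5712 J

1515.57 J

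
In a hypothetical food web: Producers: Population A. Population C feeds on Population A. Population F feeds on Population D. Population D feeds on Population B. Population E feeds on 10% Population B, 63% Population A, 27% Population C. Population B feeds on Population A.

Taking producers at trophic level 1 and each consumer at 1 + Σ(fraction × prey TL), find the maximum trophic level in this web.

Population B: 1 + 1 = 2
Population C: 1 + 1 = 2
Population D: 1 + 2 = 3
Population E: 1 + (0.1×2 + 0.63×1 + 0.27×2) = 2.37
Population F: 1 + 3 = 4

4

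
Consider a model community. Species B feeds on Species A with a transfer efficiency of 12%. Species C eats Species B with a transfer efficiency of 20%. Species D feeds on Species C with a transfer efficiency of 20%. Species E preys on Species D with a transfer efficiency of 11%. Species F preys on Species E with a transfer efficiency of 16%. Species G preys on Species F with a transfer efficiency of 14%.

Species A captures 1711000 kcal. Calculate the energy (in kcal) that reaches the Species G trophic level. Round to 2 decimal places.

Species B: 1711000 × 0.12 = 205320 kcal
Species C: 205320 × 0.2 = 41064 kcal
Species D: 41064 × 0.2 = 8212.8 kcal
Species E: 8212.8 × 0.11 = 903.408 kcal
Species F: 903.408 × 0.16 = 144.54528 kcal
Species G: 144.54528 × 0.14 = 20.2363392 kcal

20.24 kcal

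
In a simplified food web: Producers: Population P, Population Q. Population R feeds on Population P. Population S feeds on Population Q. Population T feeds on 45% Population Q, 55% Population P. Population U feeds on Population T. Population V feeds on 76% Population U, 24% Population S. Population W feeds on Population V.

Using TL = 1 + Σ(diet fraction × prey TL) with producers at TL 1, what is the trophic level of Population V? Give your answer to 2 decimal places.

3.76

Population R: 1 + 1 = 2
Population S: 1 + 1 = 2
Population T: 1 + (0.45×1 + 0.55×1) = 2
Population U: 1 + 2 = 3
Population V: 1 + (0.76×3 + 0.24×2) = 3.76
Population W: 1 + 3.76 = 4.76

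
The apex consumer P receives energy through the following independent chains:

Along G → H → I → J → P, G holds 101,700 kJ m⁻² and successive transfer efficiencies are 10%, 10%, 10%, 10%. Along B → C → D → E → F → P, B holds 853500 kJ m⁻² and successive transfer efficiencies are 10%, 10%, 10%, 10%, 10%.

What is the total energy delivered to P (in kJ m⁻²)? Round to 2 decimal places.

18.71 kJ m⁻²

Via G: 101700 × 0.1 × 0.1 × 0.1 × 0.1 = 10.17 kJ m⁻²
Via B: 853500 × 0.1 × 0.1 × 0.1 × 0.1 × 0.1 = 8.535 kJ m⁻²
Total at P: 10.17 + 8.535 = 18.705 kJ m⁻²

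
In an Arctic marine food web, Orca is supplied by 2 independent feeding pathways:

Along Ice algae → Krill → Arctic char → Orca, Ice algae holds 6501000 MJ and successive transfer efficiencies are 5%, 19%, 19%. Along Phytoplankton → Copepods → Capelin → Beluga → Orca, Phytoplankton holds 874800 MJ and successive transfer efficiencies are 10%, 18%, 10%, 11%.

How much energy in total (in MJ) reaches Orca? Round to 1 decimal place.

Via Ice algae: 6501000 × 0.05 × 0.19 × 0.19 = 11734.305 MJ
Via Phytoplankton: 874800 × 0.1 × 0.18 × 0.1 × 0.11 = 173.2104 MJ
Total at Orca: 11734.305 + 173.2104 = 11907.5154 MJ

11907.5 MJ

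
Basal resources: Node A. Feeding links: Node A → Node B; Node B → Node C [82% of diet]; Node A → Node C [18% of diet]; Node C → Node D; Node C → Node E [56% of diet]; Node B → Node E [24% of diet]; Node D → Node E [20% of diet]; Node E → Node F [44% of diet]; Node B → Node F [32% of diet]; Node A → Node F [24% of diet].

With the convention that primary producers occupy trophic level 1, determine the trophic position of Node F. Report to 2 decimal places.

Node B: 1 + 1 = 2
Node C: 1 + (0.82×2 + 0.18×1) = 2.82
Node D: 1 + 2.82 = 3.82
Node E: 1 + (0.56×2.82 + 0.24×2 + 0.2×3.82) = 3.8232
Node F: 1 + (0.44×3.8232 + 0.32×2 + 0.24×1) = 3.562208

3.56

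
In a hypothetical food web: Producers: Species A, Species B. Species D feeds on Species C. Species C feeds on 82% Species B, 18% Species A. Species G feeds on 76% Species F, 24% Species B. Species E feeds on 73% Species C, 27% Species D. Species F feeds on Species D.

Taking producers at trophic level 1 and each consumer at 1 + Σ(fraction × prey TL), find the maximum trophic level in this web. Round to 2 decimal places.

4.28

Species C: 1 + (0.82×1 + 0.18×1) = 2
Species D: 1 + 2 = 3
Species E: 1 + (0.73×2 + 0.27×3) = 3.27
Species F: 1 + 3 = 4
Species G: 1 + (0.76×4 + 0.24×1) = 4.28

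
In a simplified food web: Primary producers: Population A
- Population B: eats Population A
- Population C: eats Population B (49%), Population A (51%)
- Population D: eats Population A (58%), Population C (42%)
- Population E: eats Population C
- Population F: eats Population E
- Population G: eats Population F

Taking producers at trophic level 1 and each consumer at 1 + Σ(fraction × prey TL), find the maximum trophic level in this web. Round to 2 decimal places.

5.49

Population B: 1 + 1 = 2
Population C: 1 + (0.49×2 + 0.51×1) = 2.49
Population D: 1 + (0.58×1 + 0.42×2.49) = 2.6258
Population E: 1 + 2.49 = 3.49
Population F: 1 + 3.49 = 4.49
Population G: 1 + 4.49 = 5.49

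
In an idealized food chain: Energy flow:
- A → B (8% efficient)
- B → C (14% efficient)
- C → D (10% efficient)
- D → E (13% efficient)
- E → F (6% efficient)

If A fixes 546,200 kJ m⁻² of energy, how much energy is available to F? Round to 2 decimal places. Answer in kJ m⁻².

4.77 kJ m⁻²

B: 546200 × 0.08 = 43696 kJ m⁻²
C: 43696 × 0.14 = 6117.44 kJ m⁻²
D: 6117.44 × 0.1 = 611.744 kJ m⁻²
E: 611.744 × 0.13 = 79.52672 kJ m⁻²
F: 79.52672 × 0.06 = 4.7716032 kJ m⁻²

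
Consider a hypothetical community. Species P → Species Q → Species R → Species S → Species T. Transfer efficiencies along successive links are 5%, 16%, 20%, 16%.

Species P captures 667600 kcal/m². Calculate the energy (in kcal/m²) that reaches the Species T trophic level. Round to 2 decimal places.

170.91 kcal/m²

Species Q: 667600 × 0.05 = 33380 kcal/m²
Species R: 33380 × 0.16 = 5340.8 kcal/m²
Species S: 5340.8 × 0.2 = 1068.16 kcal/m²
Species T: 1068.16 × 0.16 = 170.9056 kcal/m²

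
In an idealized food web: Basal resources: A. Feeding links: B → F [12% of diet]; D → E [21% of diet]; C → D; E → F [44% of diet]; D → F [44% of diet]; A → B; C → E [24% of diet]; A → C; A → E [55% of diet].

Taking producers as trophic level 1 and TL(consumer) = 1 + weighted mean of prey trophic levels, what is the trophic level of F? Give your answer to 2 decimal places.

B: 1 + 1 = 2
C: 1 + 1 = 2
D: 1 + 2 = 3
E: 1 + (0.55×1 + 0.21×3 + 0.24×2) = 2.66
F: 1 + (0.44×3 + 0.12×2 + 0.44×2.66) = 3.7304

3.73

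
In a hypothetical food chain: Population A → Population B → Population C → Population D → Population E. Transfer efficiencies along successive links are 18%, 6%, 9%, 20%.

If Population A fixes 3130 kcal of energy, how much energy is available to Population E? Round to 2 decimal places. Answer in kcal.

0.61 kcal

Population B: 3130 × 0.18 = 563.4 kcal
Population C: 563.4 × 0.06 = 33.804 kcal
Population D: 33.804 × 0.09 = 3.04236 kcal
Population E: 3.04236 × 0.2 = 0.608472 kcal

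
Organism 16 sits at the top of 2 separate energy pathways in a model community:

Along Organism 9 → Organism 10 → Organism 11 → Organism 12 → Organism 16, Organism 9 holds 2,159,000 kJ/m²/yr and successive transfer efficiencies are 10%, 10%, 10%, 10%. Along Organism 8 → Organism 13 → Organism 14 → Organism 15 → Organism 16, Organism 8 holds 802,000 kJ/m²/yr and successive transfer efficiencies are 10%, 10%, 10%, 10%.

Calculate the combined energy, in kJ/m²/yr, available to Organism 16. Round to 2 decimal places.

Via Organism 9: 2159000 × 0.1 × 0.1 × 0.1 × 0.1 = 215.9 kJ/m²/yr
Via Organism 8: 802000 × 0.1 × 0.1 × 0.1 × 0.1 = 80.2 kJ/m²/yr
Total at Organism 16: 215.9 + 80.2 = 296.1 kJ/m²/yr

296.10 kJ/m²/yr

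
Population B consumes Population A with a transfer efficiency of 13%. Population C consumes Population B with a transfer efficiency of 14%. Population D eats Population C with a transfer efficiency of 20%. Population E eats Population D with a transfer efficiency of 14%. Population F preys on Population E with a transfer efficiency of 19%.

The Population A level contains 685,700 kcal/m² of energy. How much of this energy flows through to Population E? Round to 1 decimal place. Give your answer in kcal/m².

349.4 kcal/m²

Population B: 685700 × 0.13 = 89141 kcal/m²
Population C: 89141 × 0.14 = 12479.74 kcal/m²
Population D: 12479.74 × 0.2 = 2495.948 kcal/m²
Population E: 2495.948 × 0.14 = 349.43272 kcal/m²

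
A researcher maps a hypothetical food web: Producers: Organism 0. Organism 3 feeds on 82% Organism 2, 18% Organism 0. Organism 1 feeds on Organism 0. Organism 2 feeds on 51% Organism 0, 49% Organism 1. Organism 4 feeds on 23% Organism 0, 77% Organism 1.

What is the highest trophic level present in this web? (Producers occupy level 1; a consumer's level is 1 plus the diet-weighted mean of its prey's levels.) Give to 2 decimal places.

3.22

Organism 1: 1 + 1 = 2
Organism 2: 1 + (0.51×1 + 0.49×2) = 2.49
Organism 3: 1 + (0.82×2.49 + 0.18×1) = 3.2218
Organism 4: 1 + (0.23×1 + 0.77×2) = 2.77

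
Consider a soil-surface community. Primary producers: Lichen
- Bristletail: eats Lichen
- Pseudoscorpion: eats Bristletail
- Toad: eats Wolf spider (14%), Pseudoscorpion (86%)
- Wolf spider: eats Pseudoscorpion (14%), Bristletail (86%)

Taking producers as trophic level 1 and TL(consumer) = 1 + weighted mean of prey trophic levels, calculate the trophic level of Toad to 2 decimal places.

4.02

Bristletail: 1 + 1 = 2
Pseudoscorpion: 1 + 2 = 3
Wolf spider: 1 + (0.14×3 + 0.86×2) = 3.14
Toad: 1 + (0.14×3.14 + 0.86×3) = 4.0196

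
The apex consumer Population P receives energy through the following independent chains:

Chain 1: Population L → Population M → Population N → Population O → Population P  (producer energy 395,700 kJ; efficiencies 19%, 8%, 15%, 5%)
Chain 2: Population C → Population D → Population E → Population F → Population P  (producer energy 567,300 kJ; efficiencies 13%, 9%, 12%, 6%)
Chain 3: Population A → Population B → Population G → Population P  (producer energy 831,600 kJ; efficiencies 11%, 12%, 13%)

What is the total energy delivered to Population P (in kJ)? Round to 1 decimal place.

1519.9 kJ

Chain 1: 395700 × 0.19 × 0.08 × 0.15 × 0.05 = 45.1098 kJ
Chain 2: 567300 × 0.13 × 0.09 × 0.12 × 0.06 = 47.789352 kJ
Chain 3: 831600 × 0.11 × 0.12 × 0.13 = 1427.0256 kJ
Total at Population P: 45.1098 + 47.789352 + 1427.0256 = 1519.924752 kJ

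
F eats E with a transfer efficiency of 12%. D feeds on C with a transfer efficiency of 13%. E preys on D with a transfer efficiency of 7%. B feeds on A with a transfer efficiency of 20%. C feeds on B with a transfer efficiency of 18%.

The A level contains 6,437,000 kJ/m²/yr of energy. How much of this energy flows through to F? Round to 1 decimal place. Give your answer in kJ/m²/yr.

253.1 kJ/m²/yr

B: 6437000 × 0.2 = 1287400 kJ/m²/yr
C: 1287400 × 0.18 = 231732 kJ/m²/yr
D: 231732 × 0.13 = 30125.16 kJ/m²/yr
E: 30125.16 × 0.07 = 2108.7612 kJ/m²/yr
F: 2108.7612 × 0.12 = 253.051344 kJ/m²/yr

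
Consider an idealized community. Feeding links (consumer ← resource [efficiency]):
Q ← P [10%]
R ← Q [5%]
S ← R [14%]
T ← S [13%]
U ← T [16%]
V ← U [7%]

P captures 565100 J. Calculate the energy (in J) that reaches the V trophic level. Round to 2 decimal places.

0.58 J

Q: 565100 × 0.1 = 56510 J
R: 56510 × 0.05 = 2825.5 J
S: 2825.5 × 0.14 = 395.57 J
T: 395.57 × 0.13 = 51.4241 J
U: 51.4241 × 0.16 = 8.227856 J
V: 8.227856 × 0.07 = 0.57594992 J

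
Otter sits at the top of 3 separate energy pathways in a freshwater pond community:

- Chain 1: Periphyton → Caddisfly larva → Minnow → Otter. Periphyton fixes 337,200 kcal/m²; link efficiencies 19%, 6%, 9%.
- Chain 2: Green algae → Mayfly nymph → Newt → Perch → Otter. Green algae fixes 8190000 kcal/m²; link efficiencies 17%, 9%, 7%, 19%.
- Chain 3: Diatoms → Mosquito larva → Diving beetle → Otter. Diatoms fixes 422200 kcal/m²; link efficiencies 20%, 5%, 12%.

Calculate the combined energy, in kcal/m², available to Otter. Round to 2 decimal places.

Chain 1: 337200 × 0.19 × 0.06 × 0.09 = 345.9672 kcal/m²
Chain 2: 8190000 × 0.17 × 0.09 × 0.07 × 0.19 = 1666.5831 kcal/m²
Chain 3: 422200 × 0.2 × 0.05 × 0.12 = 506.64 kcal/m²
Total at Otter: 345.9672 + 1666.5831 + 506.64 = 2519.1903 kcal/m²

2519.19 kcal/m²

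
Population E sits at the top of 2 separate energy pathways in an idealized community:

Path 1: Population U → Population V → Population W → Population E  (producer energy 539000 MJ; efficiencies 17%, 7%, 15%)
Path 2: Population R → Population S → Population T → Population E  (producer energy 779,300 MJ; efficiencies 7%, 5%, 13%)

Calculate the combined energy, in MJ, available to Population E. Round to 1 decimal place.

1316.7 MJ

Path 1: 539000 × 0.17 × 0.07 × 0.15 = 962.115 MJ
Path 2: 779300 × 0.07 × 0.05 × 0.13 = 354.5815 MJ
Total at Population E: 962.115 + 354.5815 = 1316.6965 MJ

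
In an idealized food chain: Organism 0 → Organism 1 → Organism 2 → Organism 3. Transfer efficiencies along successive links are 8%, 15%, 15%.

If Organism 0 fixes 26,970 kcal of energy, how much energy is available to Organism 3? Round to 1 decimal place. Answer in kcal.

Organism 1: 26970 × 0.08 = 2157.6 kcal
Organism 2: 2157.6 × 0.15 = 323.64 kcal
Organism 3: 323.64 × 0.15 = 48.546 kcal

48.5 kcal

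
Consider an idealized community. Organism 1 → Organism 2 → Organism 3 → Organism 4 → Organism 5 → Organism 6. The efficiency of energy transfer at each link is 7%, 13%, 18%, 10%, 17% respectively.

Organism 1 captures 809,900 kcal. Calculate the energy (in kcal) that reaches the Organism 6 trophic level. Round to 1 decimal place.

Organism 2: 809900 × 0.07 = 56693 kcal
Organism 3: 56693 × 0.13 = 7370.09 kcal
Organism 4: 7370.09 × 0.18 = 1326.6162 kcal
Organism 5: 1326.6162 × 0.1 = 132.66162 kcal
Organism 6: 132.66162 × 0.17 = 22.5524754 kcal

22.6 kcal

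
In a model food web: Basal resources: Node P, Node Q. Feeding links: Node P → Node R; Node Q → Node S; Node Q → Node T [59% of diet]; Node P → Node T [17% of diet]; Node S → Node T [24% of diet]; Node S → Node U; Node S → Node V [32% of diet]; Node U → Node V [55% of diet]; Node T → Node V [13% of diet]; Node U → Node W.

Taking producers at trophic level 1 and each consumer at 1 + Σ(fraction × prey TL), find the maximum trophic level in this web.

Node R: 1 + 1 = 2
Node S: 1 + 1 = 2
Node T: 1 + (0.59×1 + 0.17×1 + 0.24×2) = 2.24
Node U: 1 + 2 = 3
Node V: 1 + (0.32×2 + 0.55×3 + 0.13×2.24) = 3.5812
Node W: 1 + 3 = 4

4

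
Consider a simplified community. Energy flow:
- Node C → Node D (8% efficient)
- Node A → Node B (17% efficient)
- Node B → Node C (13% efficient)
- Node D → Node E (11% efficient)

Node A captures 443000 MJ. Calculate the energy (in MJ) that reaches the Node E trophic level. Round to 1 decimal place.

Node B: 443000 × 0.17 = 75310 MJ
Node C: 75310 × 0.13 = 9790.3 MJ
Node D: 9790.3 × 0.08 = 783.224 MJ
Node E: 783.224 × 0.11 = 86.15464 MJ

86.2 MJ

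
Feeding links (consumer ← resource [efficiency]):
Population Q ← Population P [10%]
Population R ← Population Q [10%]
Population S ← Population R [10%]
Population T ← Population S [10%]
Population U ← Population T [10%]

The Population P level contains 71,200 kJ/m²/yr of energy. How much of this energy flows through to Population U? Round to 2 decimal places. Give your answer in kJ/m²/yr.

Population Q: 71200 × 0.1 = 7120 kJ/m²/yr
Population R: 7120 × 0.1 = 712 kJ/m²/yr
Population S: 712 × 0.1 = 71.2 kJ/m²/yr
Population T: 71.2 × 0.1 = 7.12 kJ/m²/yr
Population U: 7.12 × 0.1 = 0.712 kJ/m²/yr

0.71 kJ/m²/yr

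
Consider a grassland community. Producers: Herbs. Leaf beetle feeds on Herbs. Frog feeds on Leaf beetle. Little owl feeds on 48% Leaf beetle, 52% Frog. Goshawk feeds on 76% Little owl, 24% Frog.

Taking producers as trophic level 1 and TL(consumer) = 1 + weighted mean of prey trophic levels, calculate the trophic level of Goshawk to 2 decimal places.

4.40

Leaf beetle: 1 + 1 = 2
Frog: 1 + 2 = 3
Little owl: 1 + (0.48×2 + 0.52×3) = 3.52
Goshawk: 1 + (0.76×3.52 + 0.24×3) = 4.3952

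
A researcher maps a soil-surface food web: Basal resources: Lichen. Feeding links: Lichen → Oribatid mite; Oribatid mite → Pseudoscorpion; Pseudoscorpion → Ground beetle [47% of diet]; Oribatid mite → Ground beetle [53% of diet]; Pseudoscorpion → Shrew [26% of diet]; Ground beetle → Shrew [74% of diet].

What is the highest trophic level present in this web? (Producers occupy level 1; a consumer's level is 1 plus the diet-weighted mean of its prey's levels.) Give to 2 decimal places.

4.35

Oribatid mite: 1 + 1 = 2
Pseudoscorpion: 1 + 2 = 3
Ground beetle: 1 + (0.47×3 + 0.53×2) = 3.47
Shrew: 1 + (0.26×3 + 0.74×3.47) = 4.3478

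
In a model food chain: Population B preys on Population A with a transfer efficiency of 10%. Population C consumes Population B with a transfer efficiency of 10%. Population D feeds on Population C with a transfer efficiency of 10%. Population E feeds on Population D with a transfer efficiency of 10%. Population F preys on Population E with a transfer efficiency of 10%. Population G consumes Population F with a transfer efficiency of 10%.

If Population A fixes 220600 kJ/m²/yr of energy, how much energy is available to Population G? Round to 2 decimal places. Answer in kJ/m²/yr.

Population B: 220600 × 0.1 = 22060 kJ/m²/yr
Population C: 22060 × 0.1 = 2206 kJ/m²/yr
Population D: 2206 × 0.1 = 220.6 kJ/m²/yr
Population E: 220.6 × 0.1 = 22.06 kJ/m²/yr
Population F: 22.06 × 0.1 = 2.206 kJ/m²/yr
Population G: 2.206 × 0.1 = 0.2206 kJ/m²/yr

0.22 kJ/m²/yr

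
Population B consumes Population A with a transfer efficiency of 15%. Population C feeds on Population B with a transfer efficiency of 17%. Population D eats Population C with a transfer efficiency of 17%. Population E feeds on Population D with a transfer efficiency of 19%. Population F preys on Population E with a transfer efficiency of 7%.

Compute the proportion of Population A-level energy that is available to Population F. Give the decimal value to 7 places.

0.0000577

Product of link efficiencies: 0.15 × 0.17 × 0.17 × 0.19 × 0.07 = 0.0000576555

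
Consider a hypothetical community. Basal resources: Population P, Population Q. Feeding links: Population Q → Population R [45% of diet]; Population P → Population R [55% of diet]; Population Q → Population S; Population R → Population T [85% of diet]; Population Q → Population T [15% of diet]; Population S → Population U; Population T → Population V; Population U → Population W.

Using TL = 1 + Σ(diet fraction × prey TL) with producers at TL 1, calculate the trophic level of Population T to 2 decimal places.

2.85

Population R: 1 + (0.45×1 + 0.55×1) = 2
Population S: 1 + 1 = 2
Population T: 1 + (0.85×2 + 0.15×1) = 2.85
Population U: 1 + 2 = 3
Population V: 1 + 2.85 = 3.85
Population W: 1 + 3 = 4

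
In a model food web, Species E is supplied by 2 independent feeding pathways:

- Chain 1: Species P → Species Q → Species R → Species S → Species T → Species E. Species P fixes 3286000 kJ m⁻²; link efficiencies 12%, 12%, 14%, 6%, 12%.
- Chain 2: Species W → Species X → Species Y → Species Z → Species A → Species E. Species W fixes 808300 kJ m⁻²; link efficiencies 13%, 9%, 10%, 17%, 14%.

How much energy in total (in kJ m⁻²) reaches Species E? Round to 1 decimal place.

Chain 1: 3286000 × 0.12 × 0.12 × 0.14 × 0.06 × 0.12 = 47.6969472 kJ m⁻²
Chain 2: 808300 × 0.13 × 0.09 × 0.1 × 0.17 × 0.14 = 22.5079218 kJ m⁻²
Total at Species E: 47.6969472 + 22.5079218 = 70.204869 kJ m⁻²

70.2 kJ m⁻²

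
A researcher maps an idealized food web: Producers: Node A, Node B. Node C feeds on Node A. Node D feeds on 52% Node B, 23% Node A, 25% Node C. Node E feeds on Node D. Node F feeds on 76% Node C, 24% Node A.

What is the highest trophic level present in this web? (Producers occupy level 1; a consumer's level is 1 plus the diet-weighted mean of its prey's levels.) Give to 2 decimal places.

3.25

Node C: 1 + 1 = 2
Node D: 1 + (0.52×1 + 0.23×1 + 0.25×2) = 2.25
Node E: 1 + 2.25 = 3.25
Node F: 1 + (0.76×2 + 0.24×1) = 2.76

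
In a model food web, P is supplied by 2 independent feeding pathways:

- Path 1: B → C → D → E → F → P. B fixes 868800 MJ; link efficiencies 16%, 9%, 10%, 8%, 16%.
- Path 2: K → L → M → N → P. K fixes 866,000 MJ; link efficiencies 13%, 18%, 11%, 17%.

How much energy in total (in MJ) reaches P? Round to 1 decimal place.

395.0 MJ

Path 1: 868800 × 0.16 × 0.09 × 0.1 × 0.08 × 0.16 = 16.0137216 MJ
Path 2: 866000 × 0.13 × 0.18 × 0.11 × 0.17 = 378.94428 MJ
Total at P: 16.0137216 + 378.94428 = 394.9580016 MJ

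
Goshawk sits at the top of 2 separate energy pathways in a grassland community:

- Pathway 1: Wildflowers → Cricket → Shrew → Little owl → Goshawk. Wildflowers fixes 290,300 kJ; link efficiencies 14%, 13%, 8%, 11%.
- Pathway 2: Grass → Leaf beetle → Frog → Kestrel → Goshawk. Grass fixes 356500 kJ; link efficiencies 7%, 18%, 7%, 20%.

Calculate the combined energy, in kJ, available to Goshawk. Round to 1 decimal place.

Pathway 1: 290300 × 0.14 × 0.13 × 0.08 × 0.11 = 46.494448 kJ
Pathway 2: 356500 × 0.07 × 0.18 × 0.07 × 0.2 = 62.8866 kJ
Total at Goshawk: 46.494448 + 62.8866 = 109.381048 kJ

109.4 kJ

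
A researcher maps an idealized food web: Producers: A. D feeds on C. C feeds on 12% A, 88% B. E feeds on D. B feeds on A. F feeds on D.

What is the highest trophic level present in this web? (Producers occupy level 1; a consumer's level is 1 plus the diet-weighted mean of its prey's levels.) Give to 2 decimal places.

4.88

B: 1 + 1 = 2
C: 1 + (0.12×1 + 0.88×2) = 2.88
D: 1 + 2.88 = 3.88
E: 1 + 3.88 = 4.88
F: 1 + 3.88 = 4.88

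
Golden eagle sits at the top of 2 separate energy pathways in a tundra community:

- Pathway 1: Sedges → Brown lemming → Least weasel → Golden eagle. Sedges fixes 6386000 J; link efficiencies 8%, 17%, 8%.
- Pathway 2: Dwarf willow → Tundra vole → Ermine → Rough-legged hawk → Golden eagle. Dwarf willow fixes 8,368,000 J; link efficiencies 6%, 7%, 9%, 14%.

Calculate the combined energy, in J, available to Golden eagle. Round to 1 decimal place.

7390.8 J

Pathway 1: 6386000 × 0.08 × 0.17 × 0.08 = 6947.968 J
Pathway 2: 8368000 × 0.06 × 0.07 × 0.09 × 0.14 = 442.83456 J
Total at Golden eagle: 6947.968 + 442.83456 = 7390.80256 J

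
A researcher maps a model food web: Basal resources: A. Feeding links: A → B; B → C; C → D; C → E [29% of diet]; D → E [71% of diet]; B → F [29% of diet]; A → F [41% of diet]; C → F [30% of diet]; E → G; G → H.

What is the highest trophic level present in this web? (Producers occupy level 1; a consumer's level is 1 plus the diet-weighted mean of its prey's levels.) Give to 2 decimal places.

B: 1 + 1 = 2
C: 1 + 2 = 3
D: 1 + 3 = 4
E: 1 + (0.29×3 + 0.71×4) = 4.71
F: 1 + (0.29×2 + 0.41×1 + 0.3×3) = 2.89
G: 1 + 4.71 = 5.71
H: 1 + 5.71 = 6.71

6.71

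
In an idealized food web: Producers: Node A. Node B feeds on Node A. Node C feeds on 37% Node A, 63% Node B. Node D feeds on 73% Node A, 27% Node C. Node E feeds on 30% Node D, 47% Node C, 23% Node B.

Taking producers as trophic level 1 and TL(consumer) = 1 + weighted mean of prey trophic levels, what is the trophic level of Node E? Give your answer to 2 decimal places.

Node B: 1 + 1 = 2
Node C: 1 + (0.37×1 + 0.63×2) = 2.63
Node D: 1 + (0.73×1 + 0.27×2.63) = 2.4401
Node E: 1 + (0.3×2.4401 + 0.47×2.63 + 0.23×2) = 3.42813

3.43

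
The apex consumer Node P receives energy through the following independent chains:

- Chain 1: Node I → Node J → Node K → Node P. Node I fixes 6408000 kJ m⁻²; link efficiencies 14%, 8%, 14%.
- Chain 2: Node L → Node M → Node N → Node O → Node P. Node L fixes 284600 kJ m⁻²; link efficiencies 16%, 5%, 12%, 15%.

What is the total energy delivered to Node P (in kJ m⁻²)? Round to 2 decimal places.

10088.73 kJ m⁻²

Chain 1: 6408000 × 0.14 × 0.08 × 0.14 = 10047.744 kJ m⁻²
Chain 2: 284600 × 0.16 × 0.05 × 0.12 × 0.15 = 40.9824 kJ m⁻²
Total at Node P: 10047.744 + 40.9824 = 10088.7264 kJ m⁻²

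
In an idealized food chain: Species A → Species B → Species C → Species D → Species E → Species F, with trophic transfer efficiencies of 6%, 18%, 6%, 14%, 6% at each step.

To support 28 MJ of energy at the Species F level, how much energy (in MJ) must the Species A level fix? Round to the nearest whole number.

Cumulative transfer efficiency: 0.06 × 0.18 × 0.06 × 0.14 × 0.06 = 0.0000054432
Species A energy = 28 / 0.0000054432 = 5144033 MJ

5144033 MJ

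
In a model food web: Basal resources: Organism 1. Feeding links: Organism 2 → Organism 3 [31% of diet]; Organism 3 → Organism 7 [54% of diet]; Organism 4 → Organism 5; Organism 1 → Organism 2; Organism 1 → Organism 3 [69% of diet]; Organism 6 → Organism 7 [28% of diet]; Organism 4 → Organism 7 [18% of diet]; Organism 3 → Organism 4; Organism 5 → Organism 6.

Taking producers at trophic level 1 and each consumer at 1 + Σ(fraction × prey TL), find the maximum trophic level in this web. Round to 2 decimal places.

Organism 2: 1 + 1 = 2
Organism 3: 1 + (0.31×2 + 0.69×1) = 2.31
Organism 4: 1 + 2.31 = 3.31
Organism 5: 1 + 3.31 = 4.31
Organism 6: 1 + 4.31 = 5.31
Organism 7: 1 + (0.28×5.31 + 0.54×2.31 + 0.18×3.31) = 4.33

5.31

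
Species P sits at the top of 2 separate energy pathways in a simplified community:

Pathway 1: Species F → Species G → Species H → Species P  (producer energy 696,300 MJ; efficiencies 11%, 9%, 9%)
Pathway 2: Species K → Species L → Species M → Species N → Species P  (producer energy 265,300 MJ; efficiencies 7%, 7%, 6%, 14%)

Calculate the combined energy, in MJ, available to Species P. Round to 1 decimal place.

Pathway 1: 696300 × 0.11 × 0.09 × 0.09 = 620.4033 MJ
Pathway 2: 265300 × 0.07 × 0.07 × 0.06 × 0.14 = 10.919748 MJ
Total at Species P: 620.4033 + 10.919748 = 631.323048 MJ

631.3 MJ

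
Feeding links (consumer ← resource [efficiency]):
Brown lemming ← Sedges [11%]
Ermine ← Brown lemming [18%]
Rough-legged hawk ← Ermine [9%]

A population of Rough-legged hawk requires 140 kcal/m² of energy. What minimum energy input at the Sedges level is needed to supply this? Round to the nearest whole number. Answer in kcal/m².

Cumulative transfer efficiency: 0.11 × 0.18 × 0.09 = 0.001782
Sedges energy = 140 / 0.001782 = 78563 kcal/m²

78563 kcal/m²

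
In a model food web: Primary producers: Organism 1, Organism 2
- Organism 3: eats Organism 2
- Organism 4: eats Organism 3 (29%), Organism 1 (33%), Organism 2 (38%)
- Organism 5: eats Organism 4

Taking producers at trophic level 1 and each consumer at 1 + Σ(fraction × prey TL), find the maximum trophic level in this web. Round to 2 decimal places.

Organism 3: 1 + 1 = 2
Organism 4: 1 + (0.29×2 + 0.33×1 + 0.38×1) = 2.29
Organism 5: 1 + 2.29 = 3.29

3.29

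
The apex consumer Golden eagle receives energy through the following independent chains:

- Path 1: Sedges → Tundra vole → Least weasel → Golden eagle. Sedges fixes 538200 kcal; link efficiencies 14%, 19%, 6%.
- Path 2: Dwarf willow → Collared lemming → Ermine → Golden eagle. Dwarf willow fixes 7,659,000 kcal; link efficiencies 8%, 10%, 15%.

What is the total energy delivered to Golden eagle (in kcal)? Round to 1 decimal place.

10049.8 kcal

Path 1: 538200 × 0.14 × 0.19 × 0.06 = 858.9672 kcal
Path 2: 7659000 × 0.08 × 0.1 × 0.15 = 9190.8 kcal
Total at Golden eagle: 858.9672 + 9190.8 = 10049.7672 kcal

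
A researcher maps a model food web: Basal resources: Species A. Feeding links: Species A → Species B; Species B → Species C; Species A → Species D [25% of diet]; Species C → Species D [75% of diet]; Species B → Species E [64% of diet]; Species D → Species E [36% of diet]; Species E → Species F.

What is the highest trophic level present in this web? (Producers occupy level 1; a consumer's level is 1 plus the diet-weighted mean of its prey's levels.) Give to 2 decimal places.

Species B: 1 + 1 = 2
Species C: 1 + 2 = 3
Species D: 1 + (0.25×1 + 0.75×3) = 3.5
Species E: 1 + (0.64×2 + 0.36×3.5) = 3.54
Species F: 1 + 3.54 = 4.54

4.54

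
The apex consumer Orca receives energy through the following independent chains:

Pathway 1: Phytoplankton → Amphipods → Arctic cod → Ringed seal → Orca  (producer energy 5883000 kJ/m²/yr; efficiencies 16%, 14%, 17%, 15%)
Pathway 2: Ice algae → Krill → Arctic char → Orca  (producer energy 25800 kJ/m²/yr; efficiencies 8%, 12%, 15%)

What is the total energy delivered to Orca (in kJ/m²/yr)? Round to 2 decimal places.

3397.52 kJ/m²/yr

Pathway 1: 5883000 × 0.16 × 0.14 × 0.17 × 0.15 = 3360.3696 kJ/m²/yr
Pathway 2: 25800 × 0.08 × 0.12 × 0.15 = 37.152 kJ/m²/yr
Total at Orca: 3360.3696 + 37.152 = 3397.5216 kJ/m²/yr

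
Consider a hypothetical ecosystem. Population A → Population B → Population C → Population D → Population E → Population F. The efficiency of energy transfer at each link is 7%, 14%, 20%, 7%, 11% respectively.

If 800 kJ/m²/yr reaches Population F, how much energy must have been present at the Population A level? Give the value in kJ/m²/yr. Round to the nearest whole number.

Cumulative transfer efficiency: 0.07 × 0.14 × 0.2 × 0.07 × 0.11 = 0.000015092
Population A energy = 800 / 0.000015092 = 53008216 kJ/m²/yr

53008216 kJ/m²/yr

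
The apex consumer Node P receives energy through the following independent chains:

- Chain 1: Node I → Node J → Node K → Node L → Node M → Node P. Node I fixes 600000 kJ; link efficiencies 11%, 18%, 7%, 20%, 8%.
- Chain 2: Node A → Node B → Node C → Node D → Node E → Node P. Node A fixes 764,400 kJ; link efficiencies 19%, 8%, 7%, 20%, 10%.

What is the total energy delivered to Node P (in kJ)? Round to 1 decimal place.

Chain 1: 600000 × 0.11 × 0.18 × 0.07 × 0.2 × 0.08 = 13.3056 kJ
Chain 2: 764400 × 0.19 × 0.08 × 0.07 × 0.2 × 0.1 = 16.266432 kJ
Total at Node P: 13.3056 + 16.266432 = 29.572032 kJ

29.6 kJ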